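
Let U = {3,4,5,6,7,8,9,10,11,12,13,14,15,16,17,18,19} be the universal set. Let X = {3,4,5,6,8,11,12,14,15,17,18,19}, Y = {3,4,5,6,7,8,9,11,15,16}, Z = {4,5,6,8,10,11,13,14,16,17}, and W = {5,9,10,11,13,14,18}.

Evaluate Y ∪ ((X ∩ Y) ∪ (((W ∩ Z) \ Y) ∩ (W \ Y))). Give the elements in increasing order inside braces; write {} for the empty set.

{3,4,5,6,7,8,9,10,11,13,14,15,16}

X ∩ Y = {3,4,5,6,8,11,15}
W ∩ Z = {5,10,11,13,14}
(W ∩ Z) \ Y = {10,13,14}
W \ Y = {10,13,14,18}
((W ∩ Z) \ Y) ∩ (W \ Y) = {10,13,14}
(X ∩ Y) ∪ (((W ∩ Z) \ Y) ∩ (W \ Y)) = {3,4,5,6,8,10,11,13,14,15}
Y ∪ ((X ∩ Y) ∪ (((W ∩ Z) \ Y) ∩ (W \ Y))) = {3,4,5,6,7,8,9,10,11,13,14,15,16}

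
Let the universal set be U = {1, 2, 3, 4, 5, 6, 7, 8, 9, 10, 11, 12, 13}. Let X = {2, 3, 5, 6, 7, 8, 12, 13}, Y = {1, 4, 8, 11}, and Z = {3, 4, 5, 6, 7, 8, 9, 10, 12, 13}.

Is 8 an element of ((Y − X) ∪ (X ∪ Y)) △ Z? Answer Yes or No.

No

8 ∈ Y and 8 ∈ X, so 8 ∉ Y − X
8 ∈ X and 8 ∈ Y, so 8 ∈ X ∪ Y
8 ∉ (Y − X) and 8 ∈ (X ∪ Y), so 8 ∈ (Y − X) ∪ (X ∪ Y)
8 ∈ ((Y − X) ∪ (X ∪ Y)) and 8 ∈ Z, so 8 ∉ ((Y − X) ∪ (X ∪ Y)) △ Z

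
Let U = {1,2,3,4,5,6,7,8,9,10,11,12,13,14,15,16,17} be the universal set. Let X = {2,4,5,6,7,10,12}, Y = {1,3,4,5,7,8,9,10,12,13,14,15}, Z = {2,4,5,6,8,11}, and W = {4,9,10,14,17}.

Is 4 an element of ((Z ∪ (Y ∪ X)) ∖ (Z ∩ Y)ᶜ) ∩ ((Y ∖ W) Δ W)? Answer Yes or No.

Yes

4 ∈ Y and 4 ∈ X, so 4 ∈ Y ∪ X
4 ∈ Z and 4 ∈ (Y ∪ X), so 4 ∈ Z ∪ (Y ∪ X)
4 ∈ Z and 4 ∈ Y, so 4 ∈ Z ∩ Y
4 ∉ (Z ∩ Y)ᶜ since 4 ∈ (Z ∩ Y)
4 ∈ (Z ∪ (Y ∪ X)) and 4 ∉ (Z ∩ Y)ᶜ, so 4 ∈ (Z ∪ (Y ∪ X)) ∖ (Z ∩ Y)ᶜ
4 ∈ Y and 4 ∈ W, so 4 ∉ Y ∖ W
4 ∉ (Y ∖ W) and 4 ∈ W, so 4 ∈ (Y ∖ W) Δ W
4 ∈ ((Z ∪ (Y ∪ X)) ∖ (Z ∩ Y)ᶜ) and 4 ∈ ((Y ∖ W) Δ W), so 4 ∈ ((Z ∪ (Y ∪ X)) ∖ (Z ∩ Y)ᶜ) ∩ ((Y ∖ W) Δ W)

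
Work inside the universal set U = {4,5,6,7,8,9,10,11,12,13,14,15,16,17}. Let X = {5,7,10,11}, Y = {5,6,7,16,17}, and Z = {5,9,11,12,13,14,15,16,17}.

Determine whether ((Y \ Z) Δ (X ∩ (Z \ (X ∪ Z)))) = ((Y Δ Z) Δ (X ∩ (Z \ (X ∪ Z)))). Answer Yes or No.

Y \ Z = {6,7}
X ∪ Z = {5,7,9,10,11,12,13,14,15,16,17}
Z \ (X ∪ Z) = {}
X ∩ (Z \ (X ∪ Z)) = {}
(Y \ Z) Δ (X ∩ (Z \ (X ∪ Z))) = {6,7}
Y Δ Z = {6,7,9,11,12,13,14,15}
(Y Δ Z) Δ (X ∩ (Z \ (X ∪ Z))) = {6,7,9,11,12,13,14,15}
9 ∈ (Y Δ Z) Δ (X ∩ (Z \ (X ∪ Z))) but 9 ∉ (Y \ Z) Δ (X ∩ (Z \ (X ∪ Z))), so they differ.

No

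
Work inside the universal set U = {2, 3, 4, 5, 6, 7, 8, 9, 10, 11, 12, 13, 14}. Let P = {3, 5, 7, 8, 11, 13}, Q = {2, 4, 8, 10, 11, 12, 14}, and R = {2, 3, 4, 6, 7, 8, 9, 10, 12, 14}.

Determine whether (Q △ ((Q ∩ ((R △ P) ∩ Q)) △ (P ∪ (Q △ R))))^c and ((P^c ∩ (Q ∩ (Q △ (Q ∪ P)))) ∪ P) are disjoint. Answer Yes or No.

No

R △ P = {2, 4, 5, 6, 9, 10, 11, 12, 13, 14}
(R △ P) ∩ Q = {2, 4, 10, 11, 12, 14}
Q ∩ ((R △ P) ∩ Q) = {2, 4, 10, 11, 12, 14}
Q △ R = {3, 6, 7, 9, 11}
P ∪ (Q △ R) = {3, 5, 6, 7, 8, 9, 11, 13}
(Q ∩ ((R △ P) ∩ Q)) △ (P ∪ (Q △ R)) = {2, 3, 4, 5, 6, 7, 8, 9, 10, 12, 13, 14}
Q △ ((Q ∩ ((R △ P) ∩ Q)) △ (P ∪ (Q △ R))) = {3, 5, 6, 7, 9, 11, 13}
(Q △ ((Q ∩ ((R △ P) ∩ Q)) △ (P ∪ (Q △ R))))^c = {2, 4, 8, 10, 12, 14}
P^c = {2, 4, 6, 9, 10, 12, 14}
Q ∪ P = {2, 3, 4, 5, 7, 8, 10, 11, 12, 13, 14}
Q △ (Q ∪ P) = {3, 5, 7, 13}
Q ∩ (Q △ (Q ∪ P)) = {}
P^c ∩ (Q ∩ (Q △ (Q ∪ P))) = {}
(P^c ∩ (Q ∩ (Q △ (Q ∪ P)))) ∪ P = {3, 5, 7, 8, 11, 13}
8 lies in both, so they are not disjoint.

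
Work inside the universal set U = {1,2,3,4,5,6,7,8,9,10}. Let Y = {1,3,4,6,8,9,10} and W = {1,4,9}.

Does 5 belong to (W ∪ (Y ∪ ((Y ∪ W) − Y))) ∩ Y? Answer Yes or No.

5 ∉ Y and 5 ∉ W, so 5 ∉ Y ∪ W
5 ∉ (Y ∪ W) and 5 ∉ Y, so 5 ∉ (Y ∪ W) − Y
5 ∉ Y and 5 ∉ ((Y ∪ W) − Y), so 5 ∉ Y ∪ ((Y ∪ W) − Y)
5 ∉ W and 5 ∉ (Y ∪ ((Y ∪ W) − Y)), so 5 ∉ W ∪ (Y ∪ ((Y ∪ W) − Y))
5 ∉ (W ∪ (Y ∪ ((Y ∪ W) − Y))) and 5 ∉ Y, so 5 ∉ (W ∪ (Y ∪ ((Y ∪ W) − Y))) ∩ Y

No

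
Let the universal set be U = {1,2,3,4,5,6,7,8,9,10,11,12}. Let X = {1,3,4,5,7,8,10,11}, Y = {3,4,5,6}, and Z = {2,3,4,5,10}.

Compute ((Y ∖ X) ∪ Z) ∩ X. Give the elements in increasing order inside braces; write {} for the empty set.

{3,4,5,10}

Y ∖ X = {6}
(Y ∖ X) ∪ Z = {2,3,4,5,6,10}
((Y ∖ X) ∪ Z) ∩ X = {3,4,5,10}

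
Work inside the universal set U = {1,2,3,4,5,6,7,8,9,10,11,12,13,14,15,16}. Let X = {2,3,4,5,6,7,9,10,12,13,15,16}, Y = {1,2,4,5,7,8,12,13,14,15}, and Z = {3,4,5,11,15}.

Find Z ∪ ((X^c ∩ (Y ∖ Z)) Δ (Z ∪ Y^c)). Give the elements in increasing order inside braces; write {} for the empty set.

X^c = {1,8,11,14}
Y ∖ Z = {1,2,7,8,12,13,14}
X^c ∩ (Y ∖ Z) = {1,8,14}
Y^c = {3,6,9,10,11,16}
Z ∪ Y^c = {3,4,5,6,9,10,11,15,16}
(X^c ∩ (Y ∖ Z)) Δ (Z ∪ Y^c) = {1,3,4,5,6,8,9,10,11,14,15,16}
Z ∪ ((X^c ∩ (Y ∖ Z)) Δ (Z ∪ Y^c)) = {1,3,4,5,6,8,9,10,11,14,15,16}

{1,3,4,5,6,8,9,10,11,14,15,16}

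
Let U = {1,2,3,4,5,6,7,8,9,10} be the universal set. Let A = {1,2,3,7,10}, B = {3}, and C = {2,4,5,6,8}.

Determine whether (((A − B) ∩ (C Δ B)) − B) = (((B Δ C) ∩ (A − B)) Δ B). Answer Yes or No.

No

A − B = {1,2,7,10}
C Δ B = {2,3,4,5,6,8}
(A − B) ∩ (C Δ B) = {2}
((A − B) ∩ (C Δ B)) − B = {2}
B Δ C = {2,3,4,5,6,8}
(B Δ C) ∩ (A − B) = {2}
((B Δ C) ∩ (A − B)) Δ B = {2,3}
3 ∈ ((B Δ C) ∩ (A − B)) Δ B but 3 ∉ ((A − B) ∩ (C Δ B)) − B, so they differ.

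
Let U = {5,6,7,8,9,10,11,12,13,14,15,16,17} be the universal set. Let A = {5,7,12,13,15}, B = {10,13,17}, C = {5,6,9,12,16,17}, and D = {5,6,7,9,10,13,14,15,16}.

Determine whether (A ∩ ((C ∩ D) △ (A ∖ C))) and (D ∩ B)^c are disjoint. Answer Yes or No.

C ∩ D = {5,6,9,16}
A ∖ C = {7,13,15}
(C ∩ D) △ (A ∖ C) = {5,6,7,9,13,15,16}
A ∩ ((C ∩ D) △ (A ∖ C)) = {5,7,13,15}
D ∩ B = {10,13}
(D ∩ B)^c = {5,6,7,8,9,11,12,14,15,16,17}
5 lies in both, so they are not disjoint.

No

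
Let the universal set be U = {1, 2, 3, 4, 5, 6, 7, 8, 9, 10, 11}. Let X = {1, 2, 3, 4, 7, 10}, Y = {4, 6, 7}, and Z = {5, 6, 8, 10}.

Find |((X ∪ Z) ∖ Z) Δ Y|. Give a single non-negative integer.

4

X ∪ Z = {1, 2, 3, 4, 5, 6, 7, 8, 10}
(X ∪ Z) ∖ Z = {1, 2, 3, 4, 7}
((X ∪ Z) ∖ Z) Δ Y = {1, 2, 3, 6}
|((X ∪ Z) ∖ Z) Δ Y| = 4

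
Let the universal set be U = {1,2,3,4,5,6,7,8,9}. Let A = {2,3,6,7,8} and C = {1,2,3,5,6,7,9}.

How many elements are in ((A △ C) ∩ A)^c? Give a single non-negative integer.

A △ C = {1,5,8,9}
(A △ C) ∩ A = {8}
((A △ C) ∩ A)^c = {1,2,3,4,5,6,7,9}
|((A △ C) ∩ A)^c| = 8

8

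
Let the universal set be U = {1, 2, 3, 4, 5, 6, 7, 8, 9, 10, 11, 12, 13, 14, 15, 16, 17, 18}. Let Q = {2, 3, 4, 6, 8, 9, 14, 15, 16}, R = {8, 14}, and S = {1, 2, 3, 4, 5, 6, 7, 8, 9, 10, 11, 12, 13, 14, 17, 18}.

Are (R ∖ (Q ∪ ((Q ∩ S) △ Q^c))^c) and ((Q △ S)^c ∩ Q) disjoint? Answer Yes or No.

No

Q ∩ S = {2, 3, 4, 6, 8, 9, 14}
Q^c = {1, 5, 7, 10, 11, 12, 13, 17, 18}
(Q ∩ S) △ Q^c = {1, 2, 3, 4, 5, 6, 7, 8, 9, 10, 11, 12, 13, 14, 17, 18}
Q ∪ ((Q ∩ S) △ Q^c) = {1, 2, 3, 4, 5, 6, 7, 8, 9, 10, 11, 12, 13, 14, 15, 16, 17, 18}
(Q ∪ ((Q ∩ S) △ Q^c))^c = {}
R ∖ (Q ∪ ((Q ∩ S) △ Q^c))^c = {8, 14}
Q △ S = {1, 5, 7, 10, 11, 12, 13, 15, 16, 17, 18}
(Q △ S)^c = {2, 3, 4, 6, 8, 9, 14}
(Q △ S)^c ∩ Q = {2, 3, 4, 6, 8, 9, 14}
8 lies in both, so they are not disjoint.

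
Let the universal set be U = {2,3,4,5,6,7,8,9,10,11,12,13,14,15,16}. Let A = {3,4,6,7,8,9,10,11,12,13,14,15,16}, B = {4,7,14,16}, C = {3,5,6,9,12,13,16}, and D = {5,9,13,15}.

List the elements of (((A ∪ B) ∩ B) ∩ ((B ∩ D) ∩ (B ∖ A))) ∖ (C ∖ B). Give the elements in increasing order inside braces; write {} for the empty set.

{}

A ∪ B = {3,4,6,7,8,9,10,11,12,13,14,15,16}
(A ∪ B) ∩ B = {4,7,14,16}
B ∩ D = {}
B ∖ A = {}
(B ∩ D) ∩ (B ∖ A) = {}
((A ∪ B) ∩ B) ∩ ((B ∩ D) ∩ (B ∖ A)) = {}
C ∖ B = {3,5,6,9,12,13}
(((A ∪ B) ∩ B) ∩ ((B ∩ D) ∩ (B ∖ A))) ∖ (C ∖ B) = {}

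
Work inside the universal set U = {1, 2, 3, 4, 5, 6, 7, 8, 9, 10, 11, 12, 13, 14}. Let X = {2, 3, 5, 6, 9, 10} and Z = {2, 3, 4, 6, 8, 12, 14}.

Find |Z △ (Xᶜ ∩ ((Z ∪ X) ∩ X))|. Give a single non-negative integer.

Xᶜ = {1, 4, 7, 8, 11, 12, 13, 14}
Z ∪ X = {2, 3, 4, 5, 6, 8, 9, 10, 12, 14}
(Z ∪ X) ∩ X = {2, 3, 5, 6, 9, 10}
Xᶜ ∩ ((Z ∪ X) ∩ X) = {}
Z △ (Xᶜ ∩ ((Z ∪ X) ∩ X)) = {2, 3, 4, 6, 8, 12, 14}
|Z △ (Xᶜ ∩ ((Z ∪ X) ∩ X))| = 7

7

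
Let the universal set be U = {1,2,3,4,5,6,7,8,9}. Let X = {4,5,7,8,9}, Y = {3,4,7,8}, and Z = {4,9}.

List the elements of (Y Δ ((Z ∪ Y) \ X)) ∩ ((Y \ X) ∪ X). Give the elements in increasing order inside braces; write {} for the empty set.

Z ∪ Y = {3,4,7,8,9}
(Z ∪ Y) \ X = {3}
Y Δ ((Z ∪ Y) \ X) = {4,7,8}
Y \ X = {3}
(Y \ X) ∪ X = {3,4,5,7,8,9}
(Y Δ ((Z ∪ Y) \ X)) ∩ ((Y \ X) ∪ X) = {4,7,8}

{4,7,8}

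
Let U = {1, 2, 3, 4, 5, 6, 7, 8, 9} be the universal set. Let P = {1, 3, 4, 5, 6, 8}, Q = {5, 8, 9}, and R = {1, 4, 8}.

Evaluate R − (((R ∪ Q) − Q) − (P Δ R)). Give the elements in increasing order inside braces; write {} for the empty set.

R ∪ Q = {1, 4, 5, 8, 9}
(R ∪ Q) − Q = {1, 4}
P Δ R = {3, 5, 6}
((R ∪ Q) − Q) − (P Δ R) = {1, 4}
R − (((R ∪ Q) − Q) − (P Δ R)) = {8}

{8}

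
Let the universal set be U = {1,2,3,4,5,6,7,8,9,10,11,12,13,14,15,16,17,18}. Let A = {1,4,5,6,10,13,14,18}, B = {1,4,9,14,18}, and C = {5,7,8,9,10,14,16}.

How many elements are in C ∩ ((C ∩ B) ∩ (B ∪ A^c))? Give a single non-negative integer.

C ∩ B = {9,14}
A^c = {2,3,7,8,9,11,12,15,16,17}
B ∪ A^c = {1,2,3,4,7,8,9,11,12,14,15,16,17,18}
(C ∩ B) ∩ (B ∪ A^c) = {9,14}
C ∩ ((C ∩ B) ∩ (B ∪ A^c)) = {9,14}
|C ∩ ((C ∩ B) ∩ (B ∪ A^c))| = 2

2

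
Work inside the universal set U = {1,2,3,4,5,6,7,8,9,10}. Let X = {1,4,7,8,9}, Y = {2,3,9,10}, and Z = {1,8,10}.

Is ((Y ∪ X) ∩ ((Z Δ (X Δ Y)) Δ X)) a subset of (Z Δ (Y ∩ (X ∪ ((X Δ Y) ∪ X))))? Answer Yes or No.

Y ∪ X = {1,2,3,4,7,8,9,10}
X Δ Y = {1,2,3,4,7,8,10}
Z Δ (X Δ Y) = {2,3,4,7}
(Z Δ (X Δ Y)) Δ X = {1,2,3,8,9}
(Y ∪ X) ∩ ((Z Δ (X Δ Y)) Δ X) = {1,2,3,8,9}
(X Δ Y) ∪ X = {1,2,3,4,7,8,9,10}
X ∪ ((X Δ Y) ∪ X) = {1,2,3,4,7,8,9,10}
Y ∩ (X ∪ ((X Δ Y) ∪ X)) = {2,3,9,10}
Z Δ (Y ∩ (X ∪ ((X Δ Y) ∪ X))) = {1,2,3,8,9}
Every element of {1,2,3,8,9} is in {1,2,3,8,9}, so (Y ∪ X) ∩ ((Z Δ (X Δ Y)) Δ X) ⊆ Z Δ (Y ∩ (X ∪ ((X Δ Y) ∪ X))).

Yes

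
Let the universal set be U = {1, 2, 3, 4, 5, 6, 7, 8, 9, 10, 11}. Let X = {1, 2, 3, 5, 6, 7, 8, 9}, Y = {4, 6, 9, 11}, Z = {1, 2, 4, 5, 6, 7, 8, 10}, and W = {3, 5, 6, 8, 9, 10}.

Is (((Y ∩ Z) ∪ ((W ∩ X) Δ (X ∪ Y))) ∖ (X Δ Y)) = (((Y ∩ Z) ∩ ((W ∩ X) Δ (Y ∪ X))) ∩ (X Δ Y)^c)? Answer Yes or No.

No

Y ∩ Z = {4, 6}
W ∩ X = {3, 5, 6, 8, 9}
X ∪ Y = {1, 2, 3, 4, 5, 6, 7, 8, 9, 11}
(W ∩ X) Δ (X ∪ Y) = {1, 2, 4, 7, 11}
(Y ∩ Z) ∪ ((W ∩ X) Δ (X ∪ Y)) = {1, 2, 4, 6, 7, 11}
X Δ Y = {1, 2, 3, 4, 5, 7, 8, 11}
((Y ∩ Z) ∪ ((W ∩ X) Δ (X ∪ Y))) ∖ (X Δ Y) = {6}
Y ∪ X = {1, 2, 3, 4, 5, 6, 7, 8, 9, 11}
(W ∩ X) Δ (Y ∪ X) = {1, 2, 4, 7, 11}
(Y ∩ Z) ∩ ((W ∩ X) Δ (Y ∪ X)) = {4}
(X Δ Y)^c = {6, 9, 10}
((Y ∩ Z) ∩ ((W ∩ X) Δ (Y ∪ X))) ∩ (X Δ Y)^c = {}
6 ∈ ((Y ∩ Z) ∪ ((W ∩ X) Δ (X ∪ Y))) ∖ (X Δ Y) but 6 ∉ ((Y ∩ Z) ∩ ((W ∩ X) Δ (Y ∪ X))) ∩ (X Δ Y)^c, so they differ.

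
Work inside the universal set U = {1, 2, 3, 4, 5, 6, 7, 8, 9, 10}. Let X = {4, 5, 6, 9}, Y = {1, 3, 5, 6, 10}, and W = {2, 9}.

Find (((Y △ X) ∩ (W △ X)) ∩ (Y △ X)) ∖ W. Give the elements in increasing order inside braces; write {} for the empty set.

Y △ X = {1, 3, 4, 9, 10}
W △ X = {2, 4, 5, 6}
(Y △ X) ∩ (W △ X) = {4}
((Y △ X) ∩ (W △ X)) ∩ (Y △ X) = {4}
(((Y △ X) ∩ (W △ X)) ∩ (Y △ X)) ∖ W = {4}

{4}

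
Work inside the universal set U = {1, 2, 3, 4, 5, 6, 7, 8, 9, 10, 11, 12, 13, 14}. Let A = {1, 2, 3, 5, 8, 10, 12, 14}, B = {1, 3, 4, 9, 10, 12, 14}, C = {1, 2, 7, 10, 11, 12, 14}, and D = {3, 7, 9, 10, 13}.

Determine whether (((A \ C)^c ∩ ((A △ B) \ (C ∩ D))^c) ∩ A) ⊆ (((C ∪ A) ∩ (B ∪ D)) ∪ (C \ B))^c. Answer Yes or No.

No

A \ C = {3, 5, 8}
(A \ C)^c = {1, 2, 4, 6, 7, 9, 10, 11, 12, 13, 14}
A △ B = {2, 4, 5, 8, 9}
C ∩ D = {7, 10}
(A △ B) \ (C ∩ D) = {2, 4, 5, 8, 9}
((A △ B) \ (C ∩ D))^c = {1, 3, 6, 7, 10, 11, 12, 13, 14}
(A \ C)^c ∩ ((A △ B) \ (C ∩ D))^c = {1, 6, 7, 10, 11, 12, 13, 14}
((A \ C)^c ∩ ((A △ B) \ (C ∩ D))^c) ∩ A = {1, 10, 12, 14}
C ∪ A = {1, 2, 3, 5, 7, 8, 10, 11, 12, 14}
B ∪ D = {1, 3, 4, 7, 9, 10, 12, 13, 14}
(C ∪ A) ∩ (B ∪ D) = {1, 3, 7, 10, 12, 14}
C \ B = {2, 7, 11}
((C ∪ A) ∩ (B ∪ D)) ∪ (C \ B) = {1, 2, 3, 7, 10, 11, 12, 14}
(((C ∪ A) ∩ (B ∪ D)) ∪ (C \ B))^c = {4, 5, 6, 8, 9, 13}
1 ∈ ((A \ C)^c ∩ ((A △ B) \ (C ∩ D))^c) ∩ A but 1 ∉ (((C ∪ A) ∩ (B ∪ D)) ∪ (C \ B))^c, so the inclusion fails.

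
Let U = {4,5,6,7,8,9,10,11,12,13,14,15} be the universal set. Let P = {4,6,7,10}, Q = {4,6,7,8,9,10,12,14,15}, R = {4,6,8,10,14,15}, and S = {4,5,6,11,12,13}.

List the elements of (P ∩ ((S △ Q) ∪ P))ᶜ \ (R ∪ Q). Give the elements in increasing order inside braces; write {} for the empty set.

S △ Q = {5,7,8,9,10,11,13,14,15}
(S △ Q) ∪ P = {4,5,6,7,8,9,10,11,13,14,15}
P ∩ ((S △ Q) ∪ P) = {4,6,7,10}
(P ∩ ((S △ Q) ∪ P))ᶜ = {5,8,9,11,12,13,14,15}
R ∪ Q = {4,6,7,8,9,10,12,14,15}
(P ∩ ((S △ Q) ∪ P))ᶜ \ (R ∪ Q) = {5,11,13}

{5,11,13}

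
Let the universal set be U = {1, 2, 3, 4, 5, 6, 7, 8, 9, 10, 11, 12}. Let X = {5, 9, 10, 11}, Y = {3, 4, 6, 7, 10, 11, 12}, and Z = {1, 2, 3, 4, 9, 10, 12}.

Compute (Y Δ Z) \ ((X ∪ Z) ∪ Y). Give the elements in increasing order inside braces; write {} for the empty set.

{}

Y Δ Z = {1, 2, 6, 7, 9, 11}
X ∪ Z = {1, 2, 3, 4, 5, 9, 10, 11, 12}
(X ∪ Z) ∪ Y = {1, 2, 3, 4, 5, 6, 7, 9, 10, 11, 12}
(Y Δ Z) \ ((X ∪ Z) ∪ Y) = {}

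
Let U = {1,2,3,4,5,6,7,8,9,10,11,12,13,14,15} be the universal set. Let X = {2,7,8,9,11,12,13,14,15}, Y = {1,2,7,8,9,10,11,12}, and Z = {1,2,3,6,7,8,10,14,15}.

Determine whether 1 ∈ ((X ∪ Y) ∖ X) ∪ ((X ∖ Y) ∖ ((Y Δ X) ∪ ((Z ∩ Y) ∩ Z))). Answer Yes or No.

Yes

1 ∉ X and 1 ∈ Y, so 1 ∈ X ∪ Y
1 ∈ (X ∪ Y) and 1 ∉ X, so 1 ∈ (X ∪ Y) ∖ X
1 ∉ X and 1 ∈ Y, so 1 ∉ X ∖ Y
1 ∈ Y and 1 ∉ X, so 1 ∈ Y Δ X
1 ∈ Z and 1 ∈ Y, so 1 ∈ Z ∩ Y
1 ∈ (Z ∩ Y) and 1 ∈ Z, so 1 ∈ (Z ∩ Y) ∩ Z
1 ∈ (Y Δ X) and 1 ∈ ((Z ∩ Y) ∩ Z), so 1 ∈ (Y Δ X) ∪ ((Z ∩ Y) ∩ Z)
1 ∉ (X ∖ Y) and 1 ∈ ((Y Δ X) ∪ ((Z ∩ Y) ∩ Z)), so 1 ∉ (X ∖ Y) ∖ ((Y Δ X) ∪ ((Z ∩ Y) ∩ Z))
1 ∈ ((X ∪ Y) ∖ X) and 1 ∉ ((X ∖ Y) ∖ ((Y Δ X) ∪ ((Z ∩ Y) ∩ Z))), so 1 ∈ ((X ∪ Y) ∖ X) ∪ ((X ∖ Y) ∖ ((Y Δ X) ∪ ((Z ∩ Y) ∩ Z)))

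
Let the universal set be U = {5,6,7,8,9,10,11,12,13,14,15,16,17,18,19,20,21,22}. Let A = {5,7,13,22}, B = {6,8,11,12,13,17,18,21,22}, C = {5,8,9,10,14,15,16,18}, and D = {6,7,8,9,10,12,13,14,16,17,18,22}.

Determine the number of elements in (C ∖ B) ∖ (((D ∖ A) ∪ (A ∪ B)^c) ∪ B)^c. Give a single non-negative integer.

C ∖ B = {5,9,10,14,15,16}
D ∖ A = {6,8,9,10,12,14,16,17,18}
A ∪ B = {5,6,7,8,11,12,13,17,18,21,22}
(A ∪ B)^c = {9,10,14,15,16,19,20}
(D ∖ A) ∪ (A ∪ B)^c = {6,8,9,10,12,14,15,16,17,18,19,20}
((D ∖ A) ∪ (A ∪ B)^c) ∪ B = {6,8,9,10,11,12,13,14,15,16,17,18,19,20,21,22}
(((D ∖ A) ∪ (A ∪ B)^c) ∪ B)^c = {5,7}
(C ∖ B) ∖ (((D ∖ A) ∪ (A ∪ B)^c) ∪ B)^c = {9,10,14,15,16}
|(C ∖ B) ∖ (((D ∖ A) ∪ (A ∪ B)^c) ∪ B)^c| = 5

5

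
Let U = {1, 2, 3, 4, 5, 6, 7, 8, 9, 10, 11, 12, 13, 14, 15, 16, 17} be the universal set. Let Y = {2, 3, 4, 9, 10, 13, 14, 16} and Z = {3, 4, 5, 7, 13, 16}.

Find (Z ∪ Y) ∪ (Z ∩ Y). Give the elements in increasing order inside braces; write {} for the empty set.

Z ∪ Y = {2, 3, 4, 5, 7, 9, 10, 13, 14, 16}
Z ∩ Y = {3, 4, 13, 16}
(Z ∪ Y) ∪ (Z ∩ Y) = {2, 3, 4, 5, 7, 9, 10, 13, 14, 16}

{2, 3, 4, 5, 7, 9, 10, 13, 14, 16}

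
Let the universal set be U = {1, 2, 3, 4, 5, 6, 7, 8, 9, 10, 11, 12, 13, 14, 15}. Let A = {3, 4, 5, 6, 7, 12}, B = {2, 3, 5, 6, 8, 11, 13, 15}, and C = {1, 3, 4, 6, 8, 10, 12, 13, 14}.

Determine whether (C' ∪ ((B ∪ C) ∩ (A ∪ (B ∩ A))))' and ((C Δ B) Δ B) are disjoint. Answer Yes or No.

No

C' = {2, 5, 7, 9, 11, 15}
B ∪ C = {1, 2, 3, 4, 5, 6, 8, 10, 11, 12, 13, 14, 15}
B ∩ A = {3, 5, 6}
A ∪ (B ∩ A) = {3, 4, 5, 6, 7, 12}
(B ∪ C) ∩ (A ∪ (B ∩ A)) = {3, 4, 5, 6, 12}
C' ∪ ((B ∪ C) ∩ (A ∪ (B ∩ A))) = {2, 3, 4, 5, 6, 7, 9, 11, 12, 15}
(C' ∪ ((B ∪ C) ∩ (A ∪ (B ∩ A))))' = {1, 8, 10, 13, 14}
C Δ B = {1, 2, 4, 5, 10, 11, 12, 14, 15}
(C Δ B) Δ B = {1, 3, 4, 6, 8, 10, 12, 13, 14}
1 lies in both, so they are not disjoint.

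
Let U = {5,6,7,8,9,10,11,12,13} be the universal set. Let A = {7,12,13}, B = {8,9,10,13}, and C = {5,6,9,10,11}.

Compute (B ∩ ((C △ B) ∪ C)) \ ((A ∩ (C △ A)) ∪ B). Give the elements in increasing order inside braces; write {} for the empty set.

{}

C △ B = {5,6,8,11,13}
(C △ B) ∪ C = {5,6,8,9,10,11,13}
B ∩ ((C △ B) ∪ C) = {8,9,10,13}
C △ A = {5,6,7,9,10,11,12,13}
A ∩ (C △ A) = {7,12,13}
(A ∩ (C △ A)) ∪ B = {7,8,9,10,12,13}
(B ∩ ((C △ B) ∪ C)) \ ((A ∩ (C △ A)) ∪ B) = {}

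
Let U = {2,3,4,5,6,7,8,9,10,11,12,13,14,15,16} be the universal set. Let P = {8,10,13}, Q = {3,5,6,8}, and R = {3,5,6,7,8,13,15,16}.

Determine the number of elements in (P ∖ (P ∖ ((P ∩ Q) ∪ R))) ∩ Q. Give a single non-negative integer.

P ∩ Q = {8}
(P ∩ Q) ∪ R = {3,5,6,7,8,13,15,16}
P ∖ ((P ∩ Q) ∪ R) = {10}
P ∖ (P ∖ ((P ∩ Q) ∪ R)) = {8,13}
(P ∖ (P ∖ ((P ∩ Q) ∪ R))) ∩ Q = {8}
|(P ∖ (P ∖ ((P ∩ Q) ∪ R))) ∩ Q| = 1

1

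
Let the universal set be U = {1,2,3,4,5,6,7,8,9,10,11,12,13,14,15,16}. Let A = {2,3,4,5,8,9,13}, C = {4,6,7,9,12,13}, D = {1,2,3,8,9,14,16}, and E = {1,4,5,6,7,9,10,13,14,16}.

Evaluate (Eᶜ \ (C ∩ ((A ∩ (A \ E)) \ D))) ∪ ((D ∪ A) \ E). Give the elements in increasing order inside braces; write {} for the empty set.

Eᶜ = {2,3,8,11,12,15}
A \ E = {2,3,8}
A ∩ (A \ E) = {2,3,8}
(A ∩ (A \ E)) \ D = {}
C ∩ ((A ∩ (A \ E)) \ D) = {}
Eᶜ \ (C ∩ ((A ∩ (A \ E)) \ D)) = {2,3,8,11,12,15}
D ∪ A = {1,2,3,4,5,8,9,13,14,16}
(D ∪ A) \ E = {2,3,8}
(Eᶜ \ (C ∩ ((A ∩ (A \ E)) \ D))) ∪ ((D ∪ A) \ E) = {2,3,8,11,12,15}

{2,3,8,11,12,15}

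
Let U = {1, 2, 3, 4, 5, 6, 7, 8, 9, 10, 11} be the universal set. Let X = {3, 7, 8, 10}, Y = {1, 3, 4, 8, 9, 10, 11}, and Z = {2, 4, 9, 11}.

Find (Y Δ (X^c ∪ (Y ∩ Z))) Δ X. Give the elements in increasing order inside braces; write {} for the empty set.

X^c = {1, 2, 4, 5, 6, 9, 11}
Y ∩ Z = {4, 9, 11}
X^c ∪ (Y ∩ Z) = {1, 2, 4, 5, 6, 9, 11}
Y Δ (X^c ∪ (Y ∩ Z)) = {2, 3, 5, 6, 8, 10}
(Y Δ (X^c ∪ (Y ∩ Z))) Δ X = {2, 5, 6, 7}

{2, 5, 6, 7}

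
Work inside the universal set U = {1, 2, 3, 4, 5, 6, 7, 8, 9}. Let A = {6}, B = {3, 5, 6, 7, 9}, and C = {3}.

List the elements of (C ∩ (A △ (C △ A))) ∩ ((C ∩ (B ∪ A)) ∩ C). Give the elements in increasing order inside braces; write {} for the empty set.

{3}

C △ A = {3, 6}
A △ (C △ A) = {3}
C ∩ (A △ (C △ A)) = {3}
B ∪ A = {3, 5, 6, 7, 9}
C ∩ (B ∪ A) = {3}
(C ∩ (B ∪ A)) ∩ C = {3}
(C ∩ (A △ (C △ A))) ∩ ((C ∩ (B ∪ A)) ∩ C) = {3}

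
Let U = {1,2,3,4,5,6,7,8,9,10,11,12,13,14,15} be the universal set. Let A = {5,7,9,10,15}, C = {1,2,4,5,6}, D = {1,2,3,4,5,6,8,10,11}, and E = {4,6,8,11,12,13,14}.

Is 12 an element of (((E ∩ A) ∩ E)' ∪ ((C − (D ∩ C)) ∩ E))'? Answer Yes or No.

12 ∈ E and 12 ∉ A, so 12 ∉ E ∩ A
12 ∉ (E ∩ A) and 12 ∈ E, so 12 ∉ (E ∩ A) ∩ E
12 ∈ ((E ∩ A) ∩ E)' since 12 ∉ ((E ∩ A) ∩ E)
12 ∉ D and 12 ∉ C, so 12 ∉ D ∩ C
12 ∉ C and 12 ∉ (D ∩ C), so 12 ∉ C − (D ∩ C)
12 ∉ (C − (D ∩ C)) and 12 ∈ E, so 12 ∉ (C − (D ∩ C)) ∩ E
12 ∈ ((E ∩ A) ∩ E)' and 12 ∉ ((C − (D ∩ C)) ∩ E), so 12 ∈ ((E ∩ A) ∩ E)' ∪ ((C − (D ∩ C)) ∩ E)
12 ∉ (((E ∩ A) ∩ E)' ∪ ((C − (D ∩ C)) ∩ E))' since 12 ∈ (((E ∩ A) ∩ E)' ∪ ((C − (D ∩ C)) ∩ E))

No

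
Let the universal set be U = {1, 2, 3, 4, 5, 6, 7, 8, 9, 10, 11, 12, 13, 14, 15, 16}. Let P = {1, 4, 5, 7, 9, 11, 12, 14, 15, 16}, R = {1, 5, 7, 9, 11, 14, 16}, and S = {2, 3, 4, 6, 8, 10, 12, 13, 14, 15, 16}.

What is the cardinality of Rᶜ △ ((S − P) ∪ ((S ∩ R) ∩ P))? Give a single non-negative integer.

5

Rᶜ = {2, 3, 4, 6, 8, 10, 12, 13, 15}
S − P = {2, 3, 6, 8, 10, 13}
S ∩ R = {14, 16}
(S ∩ R) ∩ P = {14, 16}
(S − P) ∪ ((S ∩ R) ∩ P) = {2, 3, 6, 8, 10, 13, 14, 16}
Rᶜ △ ((S − P) ∪ ((S ∩ R) ∩ P)) = {4, 12, 14, 15, 16}
|Rᶜ △ ((S − P) ∪ ((S ∩ R) ∩ P))| = 5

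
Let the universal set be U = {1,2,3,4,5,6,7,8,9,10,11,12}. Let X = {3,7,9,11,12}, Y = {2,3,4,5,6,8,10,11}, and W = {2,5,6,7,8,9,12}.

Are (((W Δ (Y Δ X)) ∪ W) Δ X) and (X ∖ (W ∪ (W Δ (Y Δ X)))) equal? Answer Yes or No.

Y Δ X = {2,4,5,6,7,8,9,10,12}
W Δ (Y Δ X) = {4,10}
(W Δ (Y Δ X)) ∪ W = {2,4,5,6,7,8,9,10,12}
((W Δ (Y Δ X)) ∪ W) Δ X = {2,3,4,5,6,8,10,11}
W ∪ (W Δ (Y Δ X)) = {2,4,5,6,7,8,9,10,12}
X ∖ (W ∪ (W Δ (Y Δ X))) = {3,11}
2 ∈ ((W Δ (Y Δ X)) ∪ W) Δ X but 2 ∉ X ∖ (W ∪ (W Δ (Y Δ X))), so they differ.

No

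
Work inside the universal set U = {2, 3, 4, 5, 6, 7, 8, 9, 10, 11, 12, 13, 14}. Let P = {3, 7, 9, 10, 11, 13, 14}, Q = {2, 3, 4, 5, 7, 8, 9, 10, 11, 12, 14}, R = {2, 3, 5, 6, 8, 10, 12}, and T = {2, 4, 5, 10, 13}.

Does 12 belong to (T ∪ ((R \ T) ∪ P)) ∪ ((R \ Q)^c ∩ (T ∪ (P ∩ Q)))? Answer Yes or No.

12 ∈ R and 12 ∉ T, so 12 ∈ R \ T
12 ∈ (R \ T) and 12 ∉ P, so 12 ∈ (R \ T) ∪ P
12 ∉ T and 12 ∈ ((R \ T) ∪ P), so 12 ∈ T ∪ ((R \ T) ∪ P)
12 ∈ R and 12 ∈ Q, so 12 ∉ R \ Q
12 ∈ (R \ Q)^c since 12 ∉ (R \ Q)
12 ∉ P and 12 ∈ Q, so 12 ∉ P ∩ Q
12 ∉ T and 12 ∉ (P ∩ Q), so 12 ∉ T ∪ (P ∩ Q)
12 ∈ (R \ Q)^c and 12 ∉ (T ∪ (P ∩ Q)), so 12 ∉ (R \ Q)^c ∩ (T ∪ (P ∩ Q))
12 ∈ (T ∪ ((R \ T) ∪ P)) and 12 ∉ ((R \ Q)^c ∩ (T ∪ (P ∩ Q))), so 12 ∈ (T ∪ ((R \ T) ∪ P)) ∪ ((R \ Q)^c ∩ (T ∪ (P ∩ Q)))

Yes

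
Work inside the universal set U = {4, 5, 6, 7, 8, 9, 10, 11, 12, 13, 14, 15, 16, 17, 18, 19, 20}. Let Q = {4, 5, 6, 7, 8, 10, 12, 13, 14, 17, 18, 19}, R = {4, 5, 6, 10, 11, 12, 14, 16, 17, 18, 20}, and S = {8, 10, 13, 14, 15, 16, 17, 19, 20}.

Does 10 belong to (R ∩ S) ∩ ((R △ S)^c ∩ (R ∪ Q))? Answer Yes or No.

Yes

10 ∈ R and 10 ∈ S, so 10 ∈ R ∩ S
10 ∈ R and 10 ∈ S, so 10 ∉ R △ S
10 ∈ (R △ S)^c since 10 ∉ (R △ S)
10 ∈ R and 10 ∈ Q, so 10 ∈ R ∪ Q
10 ∈ (R △ S)^c and 10 ∈ (R ∪ Q), so 10 ∈ (R △ S)^c ∩ (R ∪ Q)
10 ∈ (R ∩ S) and 10 ∈ ((R △ S)^c ∩ (R ∪ Q)), so 10 ∈ (R ∩ S) ∩ ((R △ S)^c ∩ (R ∪ Q))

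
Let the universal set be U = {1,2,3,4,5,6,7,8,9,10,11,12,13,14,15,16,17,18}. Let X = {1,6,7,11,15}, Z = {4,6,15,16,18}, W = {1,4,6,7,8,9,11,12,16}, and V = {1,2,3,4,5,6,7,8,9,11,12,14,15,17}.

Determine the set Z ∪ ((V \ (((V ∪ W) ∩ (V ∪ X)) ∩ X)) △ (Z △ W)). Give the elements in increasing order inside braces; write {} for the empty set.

{1,2,3,4,5,6,7,11,14,15,16,17,18}

V ∪ W = {1,2,3,4,5,6,7,8,9,11,12,14,15,16,17}
V ∪ X = {1,2,3,4,5,6,7,8,9,11,12,14,15,17}
(V ∪ W) ∩ (V ∪ X) = {1,2,3,4,5,6,7,8,9,11,12,14,15,17}
((V ∪ W) ∩ (V ∪ X)) ∩ X = {1,6,7,11,15}
V \ (((V ∪ W) ∩ (V ∪ X)) ∩ X) = {2,3,4,5,8,9,12,14,17}
Z △ W = {1,7,8,9,11,12,15,18}
(V \ (((V ∪ W) ∩ (V ∪ X)) ∩ X)) △ (Z △ W) = {1,2,3,4,5,7,11,14,15,17,18}
Z ∪ ((V \ (((V ∪ W) ∩ (V ∪ X)) ∩ X)) △ (Z △ W)) = {1,2,3,4,5,6,7,11,14,15,16,17,18}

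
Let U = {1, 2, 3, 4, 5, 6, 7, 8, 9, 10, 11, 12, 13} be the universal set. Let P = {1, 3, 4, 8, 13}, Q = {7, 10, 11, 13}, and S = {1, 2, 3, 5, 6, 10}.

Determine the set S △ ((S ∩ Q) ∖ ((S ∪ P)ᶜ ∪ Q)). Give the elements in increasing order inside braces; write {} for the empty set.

{1, 2, 3, 5, 6, 10}

S ∩ Q = {10}
S ∪ P = {1, 2, 3, 4, 5, 6, 8, 10, 13}
(S ∪ P)ᶜ = {7, 9, 11, 12}
(S ∪ P)ᶜ ∪ Q = {7, 9, 10, 11, 12, 13}
(S ∩ Q) ∖ ((S ∪ P)ᶜ ∪ Q) = {}
S △ ((S ∩ Q) ∖ ((S ∪ P)ᶜ ∪ Q)) = {1, 2, 3, 5, 6, 10}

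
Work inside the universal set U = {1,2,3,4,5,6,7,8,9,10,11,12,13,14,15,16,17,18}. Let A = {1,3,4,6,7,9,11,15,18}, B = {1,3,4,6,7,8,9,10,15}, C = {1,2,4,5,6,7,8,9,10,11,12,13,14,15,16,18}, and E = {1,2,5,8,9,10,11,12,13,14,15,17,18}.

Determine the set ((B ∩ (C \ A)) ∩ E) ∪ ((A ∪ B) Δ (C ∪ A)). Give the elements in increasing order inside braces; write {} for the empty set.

{2,5,8,10,12,13,14,16}

C \ A = {2,5,8,10,12,13,14,16}
B ∩ (C \ A) = {8,10}
(B ∩ (C \ A)) ∩ E = {8,10}
A ∪ B = {1,3,4,6,7,8,9,10,11,15,18}
C ∪ A = {1,2,3,4,5,6,7,8,9,10,11,12,13,14,15,16,18}
(A ∪ B) Δ (C ∪ A) = {2,5,12,13,14,16}
((B ∩ (C \ A)) ∩ E) ∪ ((A ∪ B) Δ (C ∪ A)) = {2,5,8,10,12,13,14,16}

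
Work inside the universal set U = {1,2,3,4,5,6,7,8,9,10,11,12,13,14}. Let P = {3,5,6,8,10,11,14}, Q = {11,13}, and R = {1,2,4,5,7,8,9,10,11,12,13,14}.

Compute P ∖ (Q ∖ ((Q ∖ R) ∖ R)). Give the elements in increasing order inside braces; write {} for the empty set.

{3,5,6,8,10,14}

Q ∖ R = {}
(Q ∖ R) ∖ R = {}
Q ∖ ((Q ∖ R) ∖ R) = {11,13}
P ∖ (Q ∖ ((Q ∖ R) ∖ R)) = {3,5,6,8,10,14}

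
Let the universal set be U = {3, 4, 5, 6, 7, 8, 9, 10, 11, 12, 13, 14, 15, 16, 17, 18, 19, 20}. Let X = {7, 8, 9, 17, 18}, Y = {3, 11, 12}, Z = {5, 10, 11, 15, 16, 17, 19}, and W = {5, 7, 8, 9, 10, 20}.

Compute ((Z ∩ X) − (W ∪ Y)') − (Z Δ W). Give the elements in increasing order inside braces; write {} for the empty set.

{}

Z ∩ X = {17}
W ∪ Y = {3, 5, 7, 8, 9, 10, 11, 12, 20}
(W ∪ Y)' = {4, 6, 13, 14, 15, 16, 17, 18, 19}
(Z ∩ X) − (W ∪ Y)' = {}
Z Δ W = {7, 8, 9, 11, 15, 16, 17, 19, 20}
((Z ∩ X) − (W ∪ Y)') − (Z Δ W) = {}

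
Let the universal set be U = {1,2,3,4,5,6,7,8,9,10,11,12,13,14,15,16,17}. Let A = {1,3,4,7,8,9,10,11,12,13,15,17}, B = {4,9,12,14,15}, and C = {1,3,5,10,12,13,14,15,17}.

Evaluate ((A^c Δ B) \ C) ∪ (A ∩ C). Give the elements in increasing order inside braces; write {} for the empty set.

A^c = {2,5,6,14,16}
A^c Δ B = {2,4,5,6,9,12,15,16}
(A^c Δ B) \ C = {2,4,6,9,16}
A ∩ C = {1,3,10,12,13,15,17}
((A^c Δ B) \ C) ∪ (A ∩ C) = {1,2,3,4,6,9,10,12,13,15,16,17}

{1,2,3,4,6,9,10,12,13,15,16,17}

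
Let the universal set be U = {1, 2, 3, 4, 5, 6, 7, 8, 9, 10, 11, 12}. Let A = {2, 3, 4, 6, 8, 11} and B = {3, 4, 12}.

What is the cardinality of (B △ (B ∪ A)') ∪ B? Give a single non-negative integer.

8

B ∪ A = {2, 3, 4, 6, 8, 11, 12}
(B ∪ A)' = {1, 5, 7, 9, 10}
B △ (B ∪ A)' = {1, 3, 4, 5, 7, 9, 10, 12}
(B △ (B ∪ A)') ∪ B = {1, 3, 4, 5, 7, 9, 10, 12}
|(B △ (B ∪ A)') ∪ B| = 8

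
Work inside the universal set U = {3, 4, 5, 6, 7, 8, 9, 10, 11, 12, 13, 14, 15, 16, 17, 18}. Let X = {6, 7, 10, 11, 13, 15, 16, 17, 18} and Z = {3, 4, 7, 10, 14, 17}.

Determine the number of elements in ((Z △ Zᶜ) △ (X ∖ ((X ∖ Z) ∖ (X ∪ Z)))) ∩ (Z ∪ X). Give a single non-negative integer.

3

Zᶜ = {5, 6, 8, 9, 11, 12, 13, 15, 16, 18}
Z △ Zᶜ = {3, 4, 5, 6, 7, 8, 9, 10, 11, 12, 13, 14, 15, 16, 17, 18}
X ∖ Z = {6, 11, 13, 15, 16, 18}
X ∪ Z = {3, 4, 6, 7, 10, 11, 13, 14, 15, 16, 17, 18}
(X ∖ Z) ∖ (X ∪ Z) = {}
X ∖ ((X ∖ Z) ∖ (X ∪ Z)) = {6, 7, 10, 11, 13, 15, 16, 17, 18}
(Z △ Zᶜ) △ (X ∖ ((X ∖ Z) ∖ (X ∪ Z))) = {3, 4, 5, 8, 9, 12, 14}
Z ∪ X = {3, 4, 6, 7, 10, 11, 13, 14, 15, 16, 17, 18}
((Z △ Zᶜ) △ (X ∖ ((X ∖ Z) ∖ (X ∪ Z)))) ∩ (Z ∪ X) = {3, 4, 14}
|((Z △ Zᶜ) △ (X ∖ ((X ∖ Z) ∖ (X ∪ Z)))) ∩ (Z ∪ X)| = 3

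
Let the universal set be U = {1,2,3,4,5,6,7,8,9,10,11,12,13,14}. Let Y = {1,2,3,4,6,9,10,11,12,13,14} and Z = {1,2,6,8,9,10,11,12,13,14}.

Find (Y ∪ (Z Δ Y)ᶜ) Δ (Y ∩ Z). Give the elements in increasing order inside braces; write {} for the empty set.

Z Δ Y = {3,4,8}
(Z Δ Y)ᶜ = {1,2,5,6,7,9,10,11,12,13,14}
Y ∪ (Z Δ Y)ᶜ = {1,2,3,4,5,6,7,9,10,11,12,13,14}
Y ∩ Z = {1,2,6,9,10,11,12,13,14}
(Y ∪ (Z Δ Y)ᶜ) Δ (Y ∩ Z) = {3,4,5,7}

{3,4,5,7}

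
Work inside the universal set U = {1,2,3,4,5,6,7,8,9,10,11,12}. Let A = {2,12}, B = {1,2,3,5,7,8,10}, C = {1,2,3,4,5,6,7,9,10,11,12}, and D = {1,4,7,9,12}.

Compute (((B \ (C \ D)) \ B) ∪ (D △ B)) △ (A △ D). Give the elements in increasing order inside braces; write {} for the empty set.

{1,3,5,7,8,10,12}

C \ D = {2,3,5,6,10,11}
B \ (C \ D) = {1,7,8}
(B \ (C \ D)) \ B = {}
D △ B = {2,3,4,5,8,9,10,12}
((B \ (C \ D)) \ B) ∪ (D △ B) = {2,3,4,5,8,9,10,12}
A △ D = {1,2,4,7,9}
(((B \ (C \ D)) \ B) ∪ (D △ B)) △ (A △ D) = {1,3,5,7,8,10,12}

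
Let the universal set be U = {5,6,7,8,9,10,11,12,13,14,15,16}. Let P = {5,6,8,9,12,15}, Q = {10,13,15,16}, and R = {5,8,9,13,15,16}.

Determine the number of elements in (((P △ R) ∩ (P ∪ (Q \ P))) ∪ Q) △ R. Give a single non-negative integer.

6

P △ R = {6,12,13,16}
Q \ P = {10,13,16}
P ∪ (Q \ P) = {5,6,8,9,10,12,13,15,16}
(P △ R) ∩ (P ∪ (Q \ P)) = {6,12,13,16}
((P △ R) ∩ (P ∪ (Q \ P))) ∪ Q = {6,10,12,13,15,16}
(((P △ R) ∩ (P ∪ (Q \ P))) ∪ Q) △ R = {5,6,8,9,10,12}
|(((P △ R) ∩ (P ∪ (Q \ P))) ∪ Q) △ R| = 6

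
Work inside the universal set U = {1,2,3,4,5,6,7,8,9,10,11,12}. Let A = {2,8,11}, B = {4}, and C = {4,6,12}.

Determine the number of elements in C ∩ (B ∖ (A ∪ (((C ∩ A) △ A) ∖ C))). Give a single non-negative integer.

C ∩ A = {}
(C ∩ A) △ A = {2,8,11}
((C ∩ A) △ A) ∖ C = {2,8,11}
A ∪ (((C ∩ A) △ A) ∖ C) = {2,8,11}
B ∖ (A ∪ (((C ∩ A) △ A) ∖ C)) = {4}
C ∩ (B ∖ (A ∪ (((C ∩ A) △ A) ∖ C))) = {4}
|C ∩ (B ∖ (A ∪ (((C ∩ A) △ A) ∖ C)))| = 1

1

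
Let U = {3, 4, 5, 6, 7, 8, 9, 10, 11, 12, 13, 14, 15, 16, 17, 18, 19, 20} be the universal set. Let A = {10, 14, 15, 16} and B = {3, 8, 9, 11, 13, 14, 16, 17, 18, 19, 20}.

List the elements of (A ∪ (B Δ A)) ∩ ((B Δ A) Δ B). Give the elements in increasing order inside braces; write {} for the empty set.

{10, 14, 15, 16}

B Δ A = {3, 8, 9, 10, 11, 13, 15, 17, 18, 19, 20}
A ∪ (B Δ A) = {3, 8, 9, 10, 11, 13, 14, 15, 16, 17, 18, 19, 20}
(B Δ A) Δ B = {10, 14, 15, 16}
(A ∪ (B Δ A)) ∩ ((B Δ A) Δ B) = {10, 14, 15, 16}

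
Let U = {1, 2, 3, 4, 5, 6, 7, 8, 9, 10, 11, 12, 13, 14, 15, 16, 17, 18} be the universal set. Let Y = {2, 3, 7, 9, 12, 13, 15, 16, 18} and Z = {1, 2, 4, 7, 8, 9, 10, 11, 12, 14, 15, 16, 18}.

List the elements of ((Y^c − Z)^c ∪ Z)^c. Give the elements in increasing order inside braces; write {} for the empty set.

{5, 6, 17}

Y^c = {1, 4, 5, 6, 8, 10, 11, 14, 17}
Y^c − Z = {5, 6, 17}
(Y^c − Z)^c = {1, 2, 3, 4, 7, 8, 9, 10, 11, 12, 13, 14, 15, 16, 18}
(Y^c − Z)^c ∪ Z = {1, 2, 3, 4, 7, 8, 9, 10, 11, 12, 13, 14, 15, 16, 18}
((Y^c − Z)^c ∪ Z)^c = {5, 6, 17}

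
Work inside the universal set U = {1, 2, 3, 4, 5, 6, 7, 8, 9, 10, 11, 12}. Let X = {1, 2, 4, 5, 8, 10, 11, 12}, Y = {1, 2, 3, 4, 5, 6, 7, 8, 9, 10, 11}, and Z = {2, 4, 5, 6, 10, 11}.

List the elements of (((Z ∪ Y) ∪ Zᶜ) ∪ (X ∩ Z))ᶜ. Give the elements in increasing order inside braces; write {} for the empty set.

{}

Z ∪ Y = {1, 2, 3, 4, 5, 6, 7, 8, 9, 10, 11}
Zᶜ = {1, 3, 7, 8, 9, 12}
(Z ∪ Y) ∪ Zᶜ = {1, 2, 3, 4, 5, 6, 7, 8, 9, 10, 11, 12}
X ∩ Z = {2, 4, 5, 10, 11}
((Z ∪ Y) ∪ Zᶜ) ∪ (X ∩ Z) = {1, 2, 3, 4, 5, 6, 7, 8, 9, 10, 11, 12}
(((Z ∪ Y) ∪ Zᶜ) ∪ (X ∩ Z))ᶜ = {}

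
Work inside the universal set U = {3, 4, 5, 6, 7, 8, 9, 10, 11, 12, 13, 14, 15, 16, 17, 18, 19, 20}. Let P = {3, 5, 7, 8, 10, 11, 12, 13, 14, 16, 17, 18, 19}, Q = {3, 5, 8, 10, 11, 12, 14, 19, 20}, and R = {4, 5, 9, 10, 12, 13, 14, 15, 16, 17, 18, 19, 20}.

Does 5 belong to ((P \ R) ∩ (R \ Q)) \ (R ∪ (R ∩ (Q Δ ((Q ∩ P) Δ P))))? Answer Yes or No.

No

5 ∈ P and 5 ∈ R, so 5 ∉ P \ R
5 ∈ R and 5 ∈ Q, so 5 ∉ R \ Q
5 ∉ (P \ R) and 5 ∉ (R \ Q), so 5 ∉ (P \ R) ∩ (R \ Q)
5 ∈ Q and 5 ∈ P, so 5 ∈ Q ∩ P
5 ∈ (Q ∩ P) and 5 ∈ P, so 5 ∉ (Q ∩ P) Δ P
5 ∈ Q and 5 ∉ ((Q ∩ P) Δ P), so 5 ∈ Q Δ ((Q ∩ P) Δ P)
5 ∈ R and 5 ∈ (Q Δ ((Q ∩ P) Δ P)), so 5 ∈ R ∩ (Q Δ ((Q ∩ P) Δ P))
5 ∈ R and 5 ∈ (R ∩ (Q Δ ((Q ∩ P) Δ P))), so 5 ∈ R ∪ (R ∩ (Q Δ ((Q ∩ P) Δ P)))
5 ∉ ((P \ R) ∩ (R \ Q)) and 5 ∈ (R ∪ (R ∩ (Q Δ ((Q ∩ P) Δ P)))), so 5 ∉ ((P \ R) ∩ (R \ Q)) \ (R ∪ (R ∩ (Q Δ ((Q ∩ P) Δ P))))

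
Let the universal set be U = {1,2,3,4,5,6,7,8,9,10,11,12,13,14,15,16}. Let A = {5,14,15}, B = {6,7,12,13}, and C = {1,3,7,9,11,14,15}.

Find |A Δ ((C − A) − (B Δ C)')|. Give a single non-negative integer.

7

C − A = {1,3,7,9,11}
B Δ C = {1,3,6,9,11,12,13,14,15}
(B Δ C)' = {2,4,5,7,8,10,16}
(C − A) − (B Δ C)' = {1,3,9,11}
A Δ ((C − A) − (B Δ C)') = {1,3,5,9,11,14,15}
|A Δ ((C − A) − (B Δ C)')| = 7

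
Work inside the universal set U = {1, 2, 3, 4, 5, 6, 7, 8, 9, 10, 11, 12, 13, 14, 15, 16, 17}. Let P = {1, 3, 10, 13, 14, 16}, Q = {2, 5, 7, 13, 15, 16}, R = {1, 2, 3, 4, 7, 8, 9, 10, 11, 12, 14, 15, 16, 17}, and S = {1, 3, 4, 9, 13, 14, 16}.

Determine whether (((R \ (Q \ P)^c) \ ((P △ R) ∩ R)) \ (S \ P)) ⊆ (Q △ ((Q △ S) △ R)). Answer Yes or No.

Q \ P = {2, 5, 7, 15}
(Q \ P)^c = {1, 3, 4, 6, 8, 9, 10, 11, 12, 13, 14, 16, 17}
R \ (Q \ P)^c = {2, 7, 15}
P △ R = {2, 4, 7, 8, 9, 11, 12, 13, 15, 17}
(P △ R) ∩ R = {2, 4, 7, 8, 9, 11, 12, 15, 17}
(R \ (Q \ P)^c) \ ((P △ R) ∩ R) = {}
S \ P = {4, 9}
((R \ (Q \ P)^c) \ ((P △ R) ∩ R)) \ (S \ P) = {}
Q △ S = {1, 2, 3, 4, 5, 7, 9, 14, 15}
(Q △ S) △ R = {5, 8, 10, 11, 12, 16, 17}
Q △ ((Q △ S) △ R) = {2, 7, 8, 10, 11, 12, 13, 15, 17}
Every element of {} is in {2, 7, 8, 10, 11, 12, 13, 15, 17}, so ((R \ (Q \ P)^c) \ ((P △ R) ∩ R)) \ (S \ P) ⊆ Q △ ((Q △ S) △ R).

Yes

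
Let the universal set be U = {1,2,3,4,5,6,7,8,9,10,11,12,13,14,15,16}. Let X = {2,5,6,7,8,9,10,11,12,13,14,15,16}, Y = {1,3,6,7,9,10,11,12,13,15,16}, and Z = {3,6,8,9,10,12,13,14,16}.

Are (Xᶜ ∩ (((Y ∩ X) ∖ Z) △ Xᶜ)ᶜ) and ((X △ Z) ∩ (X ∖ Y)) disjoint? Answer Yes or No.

Yes

Xᶜ = {1,3,4}
Y ∩ X = {6,7,9,10,11,12,13,15,16}
(Y ∩ X) ∖ Z = {7,11,15}
((Y ∩ X) ∖ Z) △ Xᶜ = {1,3,4,7,11,15}
(((Y ∩ X) ∖ Z) △ Xᶜ)ᶜ = {2,5,6,8,9,10,12,13,14,16}
Xᶜ ∩ (((Y ∩ X) ∖ Z) △ Xᶜ)ᶜ = {}
X △ Z = {2,3,5,7,11,15}
X ∖ Y = {2,5,8,14}
(X △ Z) ∩ (X ∖ Y) = {2,5}
{} and {2,5} share no elements.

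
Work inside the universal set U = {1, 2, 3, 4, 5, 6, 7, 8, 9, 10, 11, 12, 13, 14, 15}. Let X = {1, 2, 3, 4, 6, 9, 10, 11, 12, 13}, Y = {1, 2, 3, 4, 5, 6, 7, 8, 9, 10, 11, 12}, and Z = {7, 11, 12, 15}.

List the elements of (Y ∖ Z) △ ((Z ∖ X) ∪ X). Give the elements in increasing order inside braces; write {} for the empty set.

Y ∖ Z = {1, 2, 3, 4, 5, 6, 8, 9, 10}
Z ∖ X = {7, 15}
(Z ∖ X) ∪ X = {1, 2, 3, 4, 6, 7, 9, 10, 11, 12, 13, 15}
(Y ∖ Z) △ ((Z ∖ X) ∪ X) = {5, 7, 8, 11, 12, 13, 15}

{5, 7, 8, 11, 12, 13, 15}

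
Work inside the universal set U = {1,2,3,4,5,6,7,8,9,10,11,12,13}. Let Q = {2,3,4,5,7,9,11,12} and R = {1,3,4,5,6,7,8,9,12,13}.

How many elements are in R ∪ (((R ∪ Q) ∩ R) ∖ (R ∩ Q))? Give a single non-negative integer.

R ∪ Q = {1,2,3,4,5,6,7,8,9,11,12,13}
(R ∪ Q) ∩ R = {1,3,4,5,6,7,8,9,12,13}
R ∩ Q = {3,4,5,7,9,12}
((R ∪ Q) ∩ R) ∖ (R ∩ Q) = {1,6,8,13}
R ∪ (((R ∪ Q) ∩ R) ∖ (R ∩ Q)) = {1,3,4,5,6,7,8,9,12,13}
|R ∪ (((R ∪ Q) ∩ R) ∖ (R ∩ Q))| = 10

10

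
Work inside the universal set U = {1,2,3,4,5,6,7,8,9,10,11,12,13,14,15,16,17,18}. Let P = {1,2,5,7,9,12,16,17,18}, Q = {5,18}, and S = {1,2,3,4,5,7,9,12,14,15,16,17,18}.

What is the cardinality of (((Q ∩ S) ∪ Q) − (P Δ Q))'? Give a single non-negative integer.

Q ∩ S = {5,18}
(Q ∩ S) ∪ Q = {5,18}
P Δ Q = {1,2,7,9,12,16,17}
((Q ∩ S) ∪ Q) − (P Δ Q) = {5,18}
(((Q ∩ S) ∪ Q) − (P Δ Q))' = {1,2,3,4,6,7,8,9,10,11,12,13,14,15,16,17}
|(((Q ∩ S) ∪ Q) − (P Δ Q))'| = 16

16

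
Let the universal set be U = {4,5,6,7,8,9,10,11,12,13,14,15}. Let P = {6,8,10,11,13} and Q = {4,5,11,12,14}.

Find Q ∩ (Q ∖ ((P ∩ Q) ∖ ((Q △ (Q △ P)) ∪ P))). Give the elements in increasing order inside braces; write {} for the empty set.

{4,5,11,12,14}

P ∩ Q = {11}
Q △ P = {4,5,6,8,10,12,13,14}
Q △ (Q △ P) = {6,8,10,11,13}
(Q △ (Q △ P)) ∪ P = {6,8,10,11,13}
(P ∩ Q) ∖ ((Q △ (Q △ P)) ∪ P) = {}
Q ∖ ((P ∩ Q) ∖ ((Q △ (Q △ P)) ∪ P)) = {4,5,11,12,14}
Q ∩ (Q ∖ ((P ∩ Q) ∖ ((Q △ (Q △ P)) ∪ P))) = {4,5,11,12,14}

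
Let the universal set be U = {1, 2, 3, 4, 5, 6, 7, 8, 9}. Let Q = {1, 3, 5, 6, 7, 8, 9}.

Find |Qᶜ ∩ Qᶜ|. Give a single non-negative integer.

Qᶜ = {2, 4}
Qᶜ ∩ Qᶜ = {2, 4}
|Qᶜ ∩ Qᶜ| = 2

2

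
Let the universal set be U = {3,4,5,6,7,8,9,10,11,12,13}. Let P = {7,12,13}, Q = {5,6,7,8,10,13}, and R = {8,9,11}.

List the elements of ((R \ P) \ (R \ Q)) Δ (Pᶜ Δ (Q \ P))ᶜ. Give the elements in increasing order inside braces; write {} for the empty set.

{5,6,7,10,12,13}

R \ P = {8,9,11}
R \ Q = {9,11}
(R \ P) \ (R \ Q) = {8}
Pᶜ = {3,4,5,6,8,9,10,11}
Q \ P = {5,6,8,10}
Pᶜ Δ (Q \ P) = {3,4,9,11}
(Pᶜ Δ (Q \ P))ᶜ = {5,6,7,8,10,12,13}
((R \ P) \ (R \ Q)) Δ (Pᶜ Δ (Q \ P))ᶜ = {5,6,7,10,12,13}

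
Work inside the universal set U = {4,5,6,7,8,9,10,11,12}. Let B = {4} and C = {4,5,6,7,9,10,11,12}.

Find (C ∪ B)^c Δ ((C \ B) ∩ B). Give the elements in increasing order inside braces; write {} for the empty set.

C ∪ B = {4,5,6,7,9,10,11,12}
(C ∪ B)^c = {8}
C \ B = {5,6,7,9,10,11,12}
(C \ B) ∩ B = {}
(C ∪ B)^c Δ ((C \ B) ∩ B) = {8}

{8}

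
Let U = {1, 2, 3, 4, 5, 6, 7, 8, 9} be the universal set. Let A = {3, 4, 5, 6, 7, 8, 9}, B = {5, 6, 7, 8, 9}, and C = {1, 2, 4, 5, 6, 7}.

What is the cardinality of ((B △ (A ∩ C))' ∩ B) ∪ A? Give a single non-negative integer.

7

A ∩ C = {4, 5, 6, 7}
B △ (A ∩ C) = {4, 8, 9}
(B △ (A ∩ C))' = {1, 2, 3, 5, 6, 7}
(B △ (A ∩ C))' ∩ B = {5, 6, 7}
((B △ (A ∩ C))' ∩ B) ∪ A = {3, 4, 5, 6, 7, 8, 9}
|((B △ (A ∩ C))' ∩ B) ∪ A| = 7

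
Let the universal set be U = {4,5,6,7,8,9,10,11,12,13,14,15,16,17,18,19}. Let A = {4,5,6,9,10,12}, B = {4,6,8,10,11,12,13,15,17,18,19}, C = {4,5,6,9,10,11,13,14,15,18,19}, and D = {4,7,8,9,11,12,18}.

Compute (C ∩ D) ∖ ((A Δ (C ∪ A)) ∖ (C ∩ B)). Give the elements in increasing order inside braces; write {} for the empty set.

C ∩ D = {4,9,11,18}
C ∪ A = {4,5,6,9,10,11,12,13,14,15,18,19}
A Δ (C ∪ A) = {11,13,14,15,18,19}
C ∩ B = {4,6,10,11,13,15,18,19}
(A Δ (C ∪ A)) ∖ (C ∩ B) = {14}
(C ∩ D) ∖ ((A Δ (C ∪ A)) ∖ (C ∩ B)) = {4,9,11,18}

{4,9,11,18}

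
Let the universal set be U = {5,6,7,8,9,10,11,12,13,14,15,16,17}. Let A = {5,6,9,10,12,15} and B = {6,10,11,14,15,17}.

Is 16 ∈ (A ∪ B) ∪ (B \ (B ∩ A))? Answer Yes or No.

No

16 ∉ A and 16 ∉ B, so 16 ∉ A ∪ B
16 ∉ B and 16 ∉ A, so 16 ∉ B ∩ A
16 ∉ B and 16 ∉ (B ∩ A), so 16 ∉ B \ (B ∩ A)
16 ∉ (A ∪ B) and 16 ∉ (B \ (B ∩ A)), so 16 ∉ (A ∪ B) ∪ (B \ (B ∩ A))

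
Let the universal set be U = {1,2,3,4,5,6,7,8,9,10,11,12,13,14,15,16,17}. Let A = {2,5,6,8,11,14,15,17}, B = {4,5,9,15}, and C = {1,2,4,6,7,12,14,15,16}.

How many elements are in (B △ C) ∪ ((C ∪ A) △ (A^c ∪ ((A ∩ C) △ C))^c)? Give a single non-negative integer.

10

B △ C = {1,2,5,6,7,9,12,14,16}
C ∪ A = {1,2,4,5,6,7,8,11,12,14,15,16,17}
A^c = {1,3,4,7,9,10,12,13,16}
A ∩ C = {2,6,14,15}
(A ∩ C) △ C = {1,4,7,12,16}
A^c ∪ ((A ∩ C) △ C) = {1,3,4,7,9,10,12,13,16}
(A^c ∪ ((A ∩ C) △ C))^c = {2,5,6,8,11,14,15,17}
(C ∪ A) △ (A^c ∪ ((A ∩ C) △ C))^c = {1,4,7,12,16}
(B △ C) ∪ ((C ∪ A) △ (A^c ∪ ((A ∩ C) △ C))^c) = {1,2,4,5,6,7,9,12,14,16}
|(B △ C) ∪ ((C ∪ A) △ (A^c ∪ ((A ∩ C) △ C))^c)| = 10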